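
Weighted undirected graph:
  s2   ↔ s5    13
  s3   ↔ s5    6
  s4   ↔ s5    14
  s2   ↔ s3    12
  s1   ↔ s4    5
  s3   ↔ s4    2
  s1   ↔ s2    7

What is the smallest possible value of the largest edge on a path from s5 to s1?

Checking several routes:
s5 - s2 - s3 - s4 - s1: max(13, 12, 2, 5) = 13
s5 - s3 - s2 - s1: max(6, 12, 7) = 12
s5 - s3 - s4 - s1: max(6, 2, 5) = 6
s5 - s2 - s1: max(13, 7) = 13
The minimum achievable maximum is 6.

6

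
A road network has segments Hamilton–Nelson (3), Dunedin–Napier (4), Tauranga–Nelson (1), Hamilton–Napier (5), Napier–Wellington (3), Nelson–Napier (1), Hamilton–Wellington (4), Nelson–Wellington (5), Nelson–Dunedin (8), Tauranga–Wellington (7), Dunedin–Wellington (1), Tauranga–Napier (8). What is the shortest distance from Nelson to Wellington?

A few of the Nelson→Wellington routes:
Nelson-Wellington: 5
Nelson-Napier-Wellington: 1 + 3 = 4
Nelson-Napier-Dunedin-Wellington: 1 + 4 + 1 = 6
Shortest: 4 mi.

4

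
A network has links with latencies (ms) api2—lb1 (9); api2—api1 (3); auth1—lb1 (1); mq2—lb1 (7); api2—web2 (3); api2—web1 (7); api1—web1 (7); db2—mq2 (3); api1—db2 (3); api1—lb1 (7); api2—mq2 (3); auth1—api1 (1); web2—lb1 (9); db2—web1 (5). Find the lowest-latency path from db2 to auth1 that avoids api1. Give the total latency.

Candidate routes:
db2 - web1 - api2 - lb1 - auth1: 5 + 7 + 9 + 1 = 22
db2 - mq2 - lb1 - auth1: 3 + 7 + 1 = 11
db2 - mq2 - api2 - web2 - lb1 - auth1: 3 + 3 + 3 + 9 + 1 = 19
db2 - web1 - api2 - mq2 - lb1 - auth1: 5 + 7 + 3 + 7 + 1 = 23
db2 - web1 - api2 - web2 - lb1 - auth1: 5 + 7 + 3 + 9 + 1 = 25
db2 - mq2 - api2 - lb1 - auth1: 3 + 3 + 9 + 1 = 16
Best route has total 11 ms.

11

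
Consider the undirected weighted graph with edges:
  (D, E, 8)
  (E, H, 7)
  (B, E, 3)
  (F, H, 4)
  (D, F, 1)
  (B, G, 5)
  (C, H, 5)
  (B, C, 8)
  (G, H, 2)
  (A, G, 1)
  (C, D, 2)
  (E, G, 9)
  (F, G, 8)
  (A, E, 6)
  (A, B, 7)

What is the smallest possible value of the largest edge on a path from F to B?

5

A few of the F→B routes:
F-D-C-H-G-A-E-B: max(1, 2, 5, 2, 1, 6, 3) = 6
F-H-G-B: max(4, 2, 5) = 5
F-H-G-A-E-B: max(4, 2, 1, 6, 3) = 6
F-D-C-H-E-B: max(1, 2, 5, 7, 3) = 7
F-D-C-H-G-B: max(1, 2, 5, 2, 5) = 5
The minimum achievable maximum is 5.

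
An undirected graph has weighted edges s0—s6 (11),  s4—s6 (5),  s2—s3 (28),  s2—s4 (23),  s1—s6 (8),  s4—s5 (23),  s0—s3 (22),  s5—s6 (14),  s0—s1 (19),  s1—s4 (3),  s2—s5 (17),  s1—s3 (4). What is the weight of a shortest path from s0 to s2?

39

A few of the s0→s2 routes:
s0 - s6 - s4 - s2: 11 + 5 + 23 = 39
s0 - s6 - s1 - s4 - s2: 11 + 8 + 3 + 23 = 45
s0 - s6 - s5 - s2: 11 + 14 + 17 = 42
The minimum is 39.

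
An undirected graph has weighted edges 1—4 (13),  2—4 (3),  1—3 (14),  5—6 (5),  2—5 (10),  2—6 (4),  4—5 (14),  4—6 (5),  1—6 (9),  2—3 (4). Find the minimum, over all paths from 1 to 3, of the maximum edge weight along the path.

9

Some routes from 1 to 3:
1 - 4 - 2 - 3: max(13, 3, 4) = 13
1 - 6 - 4 - 2 - 3: max(9, 5, 3, 4) = 9
1 - 6 - 5 - 2 - 3: max(9, 5, 10, 4) = 10
1 - 6 - 2 - 3: max(9, 4, 4) = 9
The minimum achievable maximum is 9.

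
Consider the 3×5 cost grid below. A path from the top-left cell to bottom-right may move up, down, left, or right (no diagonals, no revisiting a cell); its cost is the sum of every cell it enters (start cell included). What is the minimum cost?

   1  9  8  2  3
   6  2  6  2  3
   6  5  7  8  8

Path r0c0 -> r1c0 -> r1c1 -> r1c2 -> r1c3 -> r1c4 -> r2c4: 1 + 6 + 2 + 6 + 2 + 3 + 8 = 28.

28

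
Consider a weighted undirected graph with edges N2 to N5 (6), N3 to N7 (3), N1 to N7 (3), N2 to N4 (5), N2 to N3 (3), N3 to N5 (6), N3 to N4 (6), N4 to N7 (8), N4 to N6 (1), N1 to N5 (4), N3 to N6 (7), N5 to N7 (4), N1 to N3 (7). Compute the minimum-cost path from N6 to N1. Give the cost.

Comparing a few candidate routes:
N6→N4→N3→N7→N1: 1 + 6 + 3 + 3 = 13
N6→N4→N3→N1: 1 + 6 + 7 = 14
N6→N4→N7→N1: 1 + 8 + 3 = 12
N6→N3→N7→N1: 7 + 3 + 3 = 13
Shortest: 12.

12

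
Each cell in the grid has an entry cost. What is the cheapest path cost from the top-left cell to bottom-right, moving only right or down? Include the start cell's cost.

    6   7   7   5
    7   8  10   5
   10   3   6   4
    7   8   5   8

Best path: (0,0) (0,1) (0,2) (0,3) (1,3) (2,3) (3,3)
Cost: 6 + 7 + 7 + 5 + 5 + 4 + 8 = 42

42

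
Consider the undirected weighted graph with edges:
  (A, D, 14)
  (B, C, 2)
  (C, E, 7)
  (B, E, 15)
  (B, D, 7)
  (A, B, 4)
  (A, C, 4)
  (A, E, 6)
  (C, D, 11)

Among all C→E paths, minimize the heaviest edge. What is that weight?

A few of the C→E routes:
C -> B -> A -> E: max(2, 4, 6) = 6
C -> E: max(7) = 7
C -> A -> E: max(4, 6) = 6
C -> D -> B -> A -> E: max(11, 7, 4, 6) = 11
Best route has worst link 6.

6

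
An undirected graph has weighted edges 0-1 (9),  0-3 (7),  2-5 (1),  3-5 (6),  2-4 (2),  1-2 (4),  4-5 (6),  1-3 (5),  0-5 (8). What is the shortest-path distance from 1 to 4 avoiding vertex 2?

Candidate routes:
1-0-3-5-4: 9 + 7 + 6 + 6 = 28
1-3-0-5-4: 5 + 7 + 8 + 6 = 26
1-0-5-4: 9 + 8 + 6 = 23
1-3-5-4: 5 + 6 + 6 = 17
Best route has total 17.

17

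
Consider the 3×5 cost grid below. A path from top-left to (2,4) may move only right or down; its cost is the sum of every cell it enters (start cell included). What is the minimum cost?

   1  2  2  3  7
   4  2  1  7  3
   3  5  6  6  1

One optimal route is (0,0) (0,1) (0,2) (1,2) (1,3) (1,4) (2,4).
Its cost is 1 + 2 + 2 + 1 + 7 + 3 + 1 = 17.
(Top row then right column would cost 19.)

17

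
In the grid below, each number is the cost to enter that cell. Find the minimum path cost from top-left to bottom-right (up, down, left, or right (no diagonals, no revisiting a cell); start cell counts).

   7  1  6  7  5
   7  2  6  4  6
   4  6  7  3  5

28

Take r0c0→r0c1→r1c1→r1c2→r1c3→r2c3→r2c4 for a total of 7 + 1 + 2 + 6 + 4 + 3 + 5 = 28.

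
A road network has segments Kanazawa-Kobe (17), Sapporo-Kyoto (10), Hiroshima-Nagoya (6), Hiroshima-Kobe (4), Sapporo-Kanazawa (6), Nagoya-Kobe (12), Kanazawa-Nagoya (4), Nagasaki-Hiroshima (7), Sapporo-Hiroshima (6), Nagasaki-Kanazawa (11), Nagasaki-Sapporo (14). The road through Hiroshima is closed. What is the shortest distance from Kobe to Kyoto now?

Paths from Kobe to Kyoto avoiding Hiroshima:
Kobe - Nagoya - Kanazawa - Nagasaki - Sapporo - Kyoto: 12 + 4 + 11 + 14 + 10 = 51
Kobe - Nagoya - Kanazawa - Sapporo - Kyoto: 12 + 4 + 6 + 10 = 32
Kobe - Kanazawa - Nagasaki - Sapporo - Kyoto: 17 + 11 + 14 + 10 = 52
Kobe - Kanazawa - Sapporo - Kyoto: 17 + 6 + 10 = 33
Shortest: 32 mi.

32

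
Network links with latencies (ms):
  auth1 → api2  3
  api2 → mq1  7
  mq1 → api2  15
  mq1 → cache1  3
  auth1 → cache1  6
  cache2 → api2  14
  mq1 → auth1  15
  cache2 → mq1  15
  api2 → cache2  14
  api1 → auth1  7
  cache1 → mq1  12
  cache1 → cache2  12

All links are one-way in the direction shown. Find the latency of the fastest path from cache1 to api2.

26

Candidate routes:
cache1 → cache2 → mq1 → api2: 12 + 15 + 15 = 42
cache1 → mq1 → api2: 12 + 15 = 27
cache1 → cache2 → api2: 12 + 14 = 26
cache1 → cache2 → mq1 → auth1 → api2: 12 + 15 + 15 + 3 = 45
cache1 → mq1 → auth1 → api2: 12 + 15 + 3 = 30
Shortest: 26 ms.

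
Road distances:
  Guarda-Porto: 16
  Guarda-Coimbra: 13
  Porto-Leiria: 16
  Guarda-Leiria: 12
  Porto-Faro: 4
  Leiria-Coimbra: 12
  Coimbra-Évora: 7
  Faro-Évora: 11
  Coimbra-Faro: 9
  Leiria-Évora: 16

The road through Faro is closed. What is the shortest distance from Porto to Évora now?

32

Comparing a few candidate routes:
Porto→Guarda→Coimbra→Évora: 16 + 13 + 7 = 36
Porto→Leiria→Évora: 16 + 16 = 32
Porto→Leiria→Coimbra→Évora: 16 + 12 + 7 = 35
Porto→Guarda→Leiria→Évora: 16 + 12 + 16 = 44
The minimum is 32.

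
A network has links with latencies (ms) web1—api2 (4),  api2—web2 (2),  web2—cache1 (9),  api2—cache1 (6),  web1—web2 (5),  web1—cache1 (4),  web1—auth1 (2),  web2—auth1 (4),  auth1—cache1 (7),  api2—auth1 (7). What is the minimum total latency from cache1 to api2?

6

Checking several routes:
cache1 → api2: 6
cache1 → web1 → api2: 4 + 4 = 8
cache1 → web1 → web2 → api2: 4 + 5 + 2 = 11
cache1 → web1 → auth1 → web2 → api2: 4 + 2 + 4 + 2 = 12
cache1 → web2 → api2: 9 + 2 = 11
The minimum is 6 ms.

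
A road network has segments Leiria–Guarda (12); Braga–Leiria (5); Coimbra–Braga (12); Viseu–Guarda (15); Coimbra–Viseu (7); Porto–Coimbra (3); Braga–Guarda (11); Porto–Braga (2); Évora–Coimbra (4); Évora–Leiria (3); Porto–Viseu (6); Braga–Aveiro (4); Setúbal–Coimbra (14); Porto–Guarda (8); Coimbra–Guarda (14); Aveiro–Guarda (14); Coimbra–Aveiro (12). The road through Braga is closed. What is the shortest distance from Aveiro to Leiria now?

19

Some routes from Aveiro to Leiria avoiding Braga:
Aveiro→Coimbra→Évora→Leiria: 12 + 4 + 3 = 19
Aveiro→Guarda→Leiria: 14 + 12 = 26
Aveiro→Guarda→Porto→Coimbra→Évora→Leiria: 14 + 8 + 3 + 4 + 3 = 32
Aveiro→Guarda→Coimbra→Évora→Leiria: 14 + 14 + 4 + 3 = 35
The minimum is 19 km.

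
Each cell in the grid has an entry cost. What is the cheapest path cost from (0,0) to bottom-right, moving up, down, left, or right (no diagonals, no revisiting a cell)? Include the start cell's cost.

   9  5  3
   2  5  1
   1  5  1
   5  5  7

25

Cheapest: (0,0)→(1,0)→(1,1)→(1,2)→(2,2)→(3,2)
  9 + 2 + 5 + 1 + 1 + 7 = 25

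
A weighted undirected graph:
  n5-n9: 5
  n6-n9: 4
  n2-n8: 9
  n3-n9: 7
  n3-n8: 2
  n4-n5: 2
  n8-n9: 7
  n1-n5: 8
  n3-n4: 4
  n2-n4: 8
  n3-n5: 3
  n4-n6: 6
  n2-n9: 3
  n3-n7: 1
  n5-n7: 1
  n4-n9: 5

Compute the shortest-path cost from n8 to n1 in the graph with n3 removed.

20

A few of the n8→n1 routes:
n8 → n9 → n5 → n1: 7 + 5 + 8 = 20
n8 → n2 → n4 → n5 → n1: 9 + 8 + 2 + 8 = 27
n8 → n9 → n4 → n5 → n1: 7 + 5 + 2 + 8 = 22
n8 → n2 → n9 → n5 → n1: 9 + 3 + 5 + 8 = 25
n8 → n2 → n9 → n4 → n5 → n1: 9 + 3 + 5 + 2 + 8 = 27
Shortest: 20.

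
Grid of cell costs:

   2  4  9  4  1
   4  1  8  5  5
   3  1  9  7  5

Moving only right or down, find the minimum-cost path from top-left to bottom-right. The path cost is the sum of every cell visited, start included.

29

One optimal route is (0,0) → (0,1) → (1,1) → (2,1) → (2,2) → (2,3) → (2,4).
Its cost is 2 + 4 + 1 + 1 + 9 + 7 + 5 = 29.
(Top row then right column would cost 30.)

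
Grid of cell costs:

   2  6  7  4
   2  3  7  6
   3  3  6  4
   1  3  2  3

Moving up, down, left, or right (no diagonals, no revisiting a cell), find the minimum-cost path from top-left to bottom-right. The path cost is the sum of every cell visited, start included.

Best path: (0,0) → (1,0) → (2,0) → (3,0) → (3,1) → (3,2) → (3,3)
Cost: 2 + 2 + 3 + 1 + 3 + 2 + 3 = 16

16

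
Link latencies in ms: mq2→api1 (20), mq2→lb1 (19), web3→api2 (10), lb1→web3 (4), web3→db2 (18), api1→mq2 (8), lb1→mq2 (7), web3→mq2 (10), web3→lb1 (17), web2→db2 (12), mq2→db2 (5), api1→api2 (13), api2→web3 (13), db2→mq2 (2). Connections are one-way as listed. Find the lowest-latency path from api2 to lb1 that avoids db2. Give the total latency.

30

Candidate routes:
api2-web3-mq2-lb1: 13 + 10 + 19 = 42
api2-web3-lb1: 13 + 17 = 30
Best route has total 30 ms.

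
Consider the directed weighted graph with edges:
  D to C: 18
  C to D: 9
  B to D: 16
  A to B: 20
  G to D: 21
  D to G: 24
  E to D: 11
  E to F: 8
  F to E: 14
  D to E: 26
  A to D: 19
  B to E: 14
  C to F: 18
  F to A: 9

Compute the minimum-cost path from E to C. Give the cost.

Routes from E to C:
E → F → A → D → C: 8 + 9 + 19 + 18 = 54
E → F → A → B → D → C: 8 + 9 + 20 + 16 + 18 = 71
E → D → C: 11 + 18 = 29
The minimum is 29.

29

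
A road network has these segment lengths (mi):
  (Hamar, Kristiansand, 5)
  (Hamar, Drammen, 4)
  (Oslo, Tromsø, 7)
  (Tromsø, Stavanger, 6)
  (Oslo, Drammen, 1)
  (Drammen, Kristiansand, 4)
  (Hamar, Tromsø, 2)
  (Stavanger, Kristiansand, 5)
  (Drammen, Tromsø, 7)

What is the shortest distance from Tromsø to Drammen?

Comparing a few candidate routes:
Tromsø-Oslo-Drammen: 7 + 1 = 8
Tromsø-Drammen: 7
Tromsø-Hamar-Kristiansand-Drammen: 2 + 5 + 4 = 11
Tromsø-Hamar-Drammen: 2 + 4 = 6
Best route has total 6 mi.

6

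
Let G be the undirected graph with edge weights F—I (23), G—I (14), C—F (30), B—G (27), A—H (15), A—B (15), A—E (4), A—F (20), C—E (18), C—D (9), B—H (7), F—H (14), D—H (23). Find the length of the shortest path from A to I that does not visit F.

Candidate routes:
A → H → B → G → I: 15 + 7 + 27 + 14 = 63
A → B → G → I: 15 + 27 + 14 = 56
A → E → C → D → H → B → G → I: 4 + 18 + 9 + 23 + 7 + 27 + 14 = 102
The minimum is 56.

56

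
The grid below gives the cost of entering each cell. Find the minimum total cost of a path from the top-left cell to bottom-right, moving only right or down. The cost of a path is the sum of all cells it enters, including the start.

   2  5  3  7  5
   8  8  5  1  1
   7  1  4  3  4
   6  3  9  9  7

One optimal route is [0,0]→[0,1]→[0,2]→[1,2]→[1,3]→[1,4]→[2,4]→[3,4].
Its cost is 2 + 5 + 3 + 5 + 1 + 1 + 4 + 7 = 28.
For comparison, the top-then-right route costs 34.

28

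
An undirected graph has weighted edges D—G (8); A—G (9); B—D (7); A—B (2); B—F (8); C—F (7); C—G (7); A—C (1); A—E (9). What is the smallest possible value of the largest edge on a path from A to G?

A few of the A→G routes:
A→B→F→C→G: max(2, 8, 7, 7) = 8
A→B→D→G: max(2, 7, 8) = 8
A→C→G: max(1, 7) = 7
A→C→F→B→D→G: max(1, 7, 8, 7, 8) = 8
The minimum achievable maximum is 7.

7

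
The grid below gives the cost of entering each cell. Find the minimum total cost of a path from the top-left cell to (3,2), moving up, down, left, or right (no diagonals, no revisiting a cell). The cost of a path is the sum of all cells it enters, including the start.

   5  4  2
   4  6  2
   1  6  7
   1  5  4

20

One optimal route is [0,0]→[1,0]→[2,0]→[3,0]→[3,1]→[3,2].
Its cost is 5 + 4 + 1 + 1 + 5 + 4 = 20.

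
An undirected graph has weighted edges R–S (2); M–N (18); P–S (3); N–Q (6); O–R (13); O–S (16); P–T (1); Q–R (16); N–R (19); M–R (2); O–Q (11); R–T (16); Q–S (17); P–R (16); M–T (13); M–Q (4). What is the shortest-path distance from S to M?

Some routes from S to M:
S -> Q -> M: 17 + 4 = 21
S -> R -> M: 2 + 2 = 4
S -> P -> T -> M: 3 + 1 + 13 = 17
Shortest: 4.

4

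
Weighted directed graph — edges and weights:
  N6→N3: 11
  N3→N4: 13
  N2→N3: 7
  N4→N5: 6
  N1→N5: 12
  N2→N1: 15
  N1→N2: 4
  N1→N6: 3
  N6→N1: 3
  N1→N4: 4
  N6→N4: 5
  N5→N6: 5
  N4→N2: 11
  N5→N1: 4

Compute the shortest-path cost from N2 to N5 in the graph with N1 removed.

Paths from N2 to N5 avoiding N1:
N2 → N3 → N4 → N5: 7 + 13 + 6 = 26
The minimum is 26.

26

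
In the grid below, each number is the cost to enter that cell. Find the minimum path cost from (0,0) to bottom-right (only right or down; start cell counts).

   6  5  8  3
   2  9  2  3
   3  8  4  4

26

Cheapest: [0,0]→[1,0]→[1,1]→[1,2]→[1,3]→[2,3]
  6 + 2 + 9 + 2 + 3 + 4 = 26
For comparison, the top-then-right route costs 29.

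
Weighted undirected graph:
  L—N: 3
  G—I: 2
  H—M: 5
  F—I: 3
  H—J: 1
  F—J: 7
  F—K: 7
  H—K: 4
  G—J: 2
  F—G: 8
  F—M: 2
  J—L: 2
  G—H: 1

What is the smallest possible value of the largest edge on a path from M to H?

A few of the M→H routes:
M - F - K - H: max(2, 7, 4) = 7
M - F - J - H: max(2, 7, 1) = 7
M - F - I - G - H: max(2, 3, 2, 1) = 3
M - F - I - G - J - H: max(2, 3, 2, 2, 1) = 3
M - F - J - G - H: max(2, 7, 2, 1) = 7
M - H: max(5) = 5
The minimum achievable maximum is 3.

3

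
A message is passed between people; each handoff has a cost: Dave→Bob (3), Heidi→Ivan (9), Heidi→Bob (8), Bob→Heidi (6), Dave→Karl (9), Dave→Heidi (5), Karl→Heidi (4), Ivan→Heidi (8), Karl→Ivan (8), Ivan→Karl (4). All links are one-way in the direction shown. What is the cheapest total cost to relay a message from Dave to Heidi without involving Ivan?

5

Paths from Dave to Heidi avoiding Ivan:
Dave → Heidi: 5
Dave → Bob → Heidi: 3 + 6 = 9
Dave → Karl → Heidi: 9 + 4 = 13
The minimum is 5.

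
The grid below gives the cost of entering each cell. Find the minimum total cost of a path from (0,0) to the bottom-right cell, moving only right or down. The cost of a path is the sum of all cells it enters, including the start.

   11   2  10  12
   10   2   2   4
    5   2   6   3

24

One optimal route is [0,0] -> [0,1] -> [1,1] -> [1,2] -> [1,3] -> [2,3].
Its cost is 11 + 2 + 2 + 2 + 4 + 3 = 24.
For comparison, the top-then-right route costs 42.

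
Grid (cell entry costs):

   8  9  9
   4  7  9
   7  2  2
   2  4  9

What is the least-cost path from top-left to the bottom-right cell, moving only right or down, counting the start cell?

32

Cheapest: r0c0 -> r1c0 -> r1c1 -> r2c1 -> r2c2 -> r3c2
  8 + 4 + 7 + 2 + 2 + 9 = 32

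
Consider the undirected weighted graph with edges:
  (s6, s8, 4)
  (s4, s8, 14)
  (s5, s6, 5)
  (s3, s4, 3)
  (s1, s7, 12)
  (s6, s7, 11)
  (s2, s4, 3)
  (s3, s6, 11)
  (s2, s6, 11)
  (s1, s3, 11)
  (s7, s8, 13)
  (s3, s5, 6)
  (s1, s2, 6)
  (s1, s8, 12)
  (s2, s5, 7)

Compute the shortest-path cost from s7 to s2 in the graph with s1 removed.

22

Comparing a few candidate routes:
s7 -> s6 -> s3 -> s4 -> s2: 11 + 11 + 3 + 3 = 28
s7 -> s6 -> s5 -> s2: 11 + 5 + 7 = 23
s7 -> s6 -> s2: 11 + 11 = 22
s7 -> s8 -> s6 -> s2: 13 + 4 + 11 = 28
The minimum is 22.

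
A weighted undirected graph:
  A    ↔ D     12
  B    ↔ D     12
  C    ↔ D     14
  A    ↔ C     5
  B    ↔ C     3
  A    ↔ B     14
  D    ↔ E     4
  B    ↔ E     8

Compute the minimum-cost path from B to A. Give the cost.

Comparing a few candidate routes:
B-C-D-A: 3 + 14 + 12 = 29
B-E-D-A: 8 + 4 + 12 = 24
B-C-A: 3 + 5 = 8
B-D-A: 12 + 12 = 24
B-A: 14
The minimum is 8.

8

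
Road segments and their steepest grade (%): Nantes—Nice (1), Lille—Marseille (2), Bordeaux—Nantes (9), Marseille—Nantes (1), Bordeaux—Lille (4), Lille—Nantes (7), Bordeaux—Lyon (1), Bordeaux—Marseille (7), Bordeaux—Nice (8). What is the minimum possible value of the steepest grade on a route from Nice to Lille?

A few of the Nice→Lille routes:
Nice -> Bordeaux -> Lille: max(8, 4) = 8
Nice -> Nantes -> Lille: max(1, 7) = 7
Nice -> Bordeaux -> Marseille -> Nantes -> Lille: max(8, 7, 1, 7) = 8
Nice -> Nantes -> Marseille -> Lille: max(1, 1, 2) = 2
Nice -> Nantes -> Marseille -> Bordeaux -> Lille: max(1, 1, 7, 4) = 7
Best route has worst link 2%.

2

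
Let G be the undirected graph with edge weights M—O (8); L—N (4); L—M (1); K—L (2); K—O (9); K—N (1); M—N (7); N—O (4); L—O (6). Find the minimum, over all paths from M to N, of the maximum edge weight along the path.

Some routes from M to N:
M → L → O → N: max(1, 6, 4) = 6
M → L → K → N: max(1, 2, 1) = 2
M → L → N: max(1, 4) = 4
Smallest bottleneck: 2.

2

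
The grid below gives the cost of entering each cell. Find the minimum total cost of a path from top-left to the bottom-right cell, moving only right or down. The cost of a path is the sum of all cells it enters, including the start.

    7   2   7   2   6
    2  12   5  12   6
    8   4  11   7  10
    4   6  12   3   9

Path [0,0] → [0,1] → [0,2] → [0,3] → [0,4] → [1,4] → [2,4] → [3,4]: 7 + 2 + 7 + 2 + 6 + 6 + 10 + 9 = 49.

49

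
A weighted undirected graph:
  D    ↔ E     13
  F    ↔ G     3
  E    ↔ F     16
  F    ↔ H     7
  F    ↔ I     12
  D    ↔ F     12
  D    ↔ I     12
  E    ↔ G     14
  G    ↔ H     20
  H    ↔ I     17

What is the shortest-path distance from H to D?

19

Comparing a few candidate routes:
H-F-I-D: 7 + 12 + 12 = 31
H-F-D: 7 + 12 = 19
H-F-E-D: 7 + 16 + 13 = 36
H-I-D: 17 + 12 = 29
H-G-F-D: 20 + 3 + 12 = 35
Shortest: 19.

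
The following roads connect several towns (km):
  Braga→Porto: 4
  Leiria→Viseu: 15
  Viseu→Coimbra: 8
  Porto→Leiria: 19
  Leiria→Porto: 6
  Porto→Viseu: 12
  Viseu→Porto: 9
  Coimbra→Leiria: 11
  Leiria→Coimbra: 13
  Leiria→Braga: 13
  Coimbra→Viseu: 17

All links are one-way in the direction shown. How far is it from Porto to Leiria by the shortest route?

Routes from Porto to Leiria:
Porto-Leiria: 19
Porto-Viseu-Coimbra-Leiria: 12 + 8 + 11 = 31
The minimum is 19 km.

19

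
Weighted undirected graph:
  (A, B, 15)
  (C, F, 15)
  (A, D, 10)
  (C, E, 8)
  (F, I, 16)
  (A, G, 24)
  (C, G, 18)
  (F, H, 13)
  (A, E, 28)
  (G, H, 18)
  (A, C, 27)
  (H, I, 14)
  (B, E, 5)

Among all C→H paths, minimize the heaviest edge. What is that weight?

Some routes from C to H:
C→F→I→H: max(15, 16, 14) = 16
C→F→H: max(15, 13) = 15
C→G→H: max(18, 18) = 18
Best route has worst link 15.

15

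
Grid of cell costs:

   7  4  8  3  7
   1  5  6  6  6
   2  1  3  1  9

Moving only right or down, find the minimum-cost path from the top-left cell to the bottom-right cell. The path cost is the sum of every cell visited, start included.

24

Take r0c0 → r1c0 → r2c0 → r2c1 → r2c2 → r2c3 → r2c4 for a total of 7 + 1 + 2 + 1 + 3 + 1 + 9 = 24.
For comparison, the top-then-right route costs 44.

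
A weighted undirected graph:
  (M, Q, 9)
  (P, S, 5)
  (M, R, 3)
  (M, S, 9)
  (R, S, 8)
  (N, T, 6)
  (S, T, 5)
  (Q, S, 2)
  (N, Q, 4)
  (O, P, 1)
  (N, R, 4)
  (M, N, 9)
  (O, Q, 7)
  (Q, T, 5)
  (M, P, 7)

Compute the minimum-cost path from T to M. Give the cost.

13

Some routes from T to M:
T → Q → M: 5 + 9 = 14
T → N → R → M: 6 + 4 + 3 = 13
T → S → M: 5 + 9 = 14
T → N → M: 6 + 9 = 15
T → Q → N → R → M: 5 + 4 + 4 + 3 = 16
T → Q → S → M: 5 + 2 + 9 = 16
The minimum is 13.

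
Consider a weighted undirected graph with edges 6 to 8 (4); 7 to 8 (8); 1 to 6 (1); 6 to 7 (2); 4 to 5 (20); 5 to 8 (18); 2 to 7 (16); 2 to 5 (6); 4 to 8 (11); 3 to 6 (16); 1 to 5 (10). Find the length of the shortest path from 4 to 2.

A few of the 4→2 routes:
4 - 8 - 7 - 2: 11 + 8 + 16 = 35
4 - 5 - 2: 20 + 6 = 26
4 - 8 - 5 - 2: 11 + 18 + 6 = 35
4 - 8 - 6 - 7 - 2: 11 + 4 + 2 + 16 = 33
4 - 8 - 6 - 1 - 5 - 2: 11 + 4 + 1 + 10 + 6 = 32
The minimum is 26.

26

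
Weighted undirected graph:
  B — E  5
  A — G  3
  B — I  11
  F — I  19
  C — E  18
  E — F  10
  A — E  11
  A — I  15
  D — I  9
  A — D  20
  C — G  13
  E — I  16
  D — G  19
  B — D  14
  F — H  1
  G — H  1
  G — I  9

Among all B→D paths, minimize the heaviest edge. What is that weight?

10

Checking several routes:
B -> I -> D: max(11, 9) = 11
B -> D: max(14) = 14
B -> E -> F -> H -> G -> A -> I -> D: max(5, 10, 1, 1, 3, 15, 9) = 15
B -> E -> A -> G -> I -> D: max(5, 11, 3, 9, 9) = 11
B -> E -> F -> H -> G -> I -> D: max(5, 10, 1, 1, 9, 9) = 10
Smallest bottleneck: 10.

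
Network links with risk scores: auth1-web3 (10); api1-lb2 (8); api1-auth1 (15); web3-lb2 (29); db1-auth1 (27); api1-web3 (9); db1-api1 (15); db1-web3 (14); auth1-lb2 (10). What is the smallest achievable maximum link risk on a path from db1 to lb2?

14

Some routes from db1 to lb2:
db1 -> api1 -> auth1 -> lb2: max(15, 15, 10) = 15
db1 -> web3 -> api1 -> auth1 -> lb2: max(14, 9, 15, 10) = 15
db1 -> web3 -> auth1 -> api1 -> lb2: max(14, 10, 15, 8) = 15
db1 -> web3 -> api1 -> lb2: max(14, 9, 8) = 14
db1 -> web3 -> auth1 -> lb2: max(14, 10, 10) = 14
The minimum achievable maximum is 14.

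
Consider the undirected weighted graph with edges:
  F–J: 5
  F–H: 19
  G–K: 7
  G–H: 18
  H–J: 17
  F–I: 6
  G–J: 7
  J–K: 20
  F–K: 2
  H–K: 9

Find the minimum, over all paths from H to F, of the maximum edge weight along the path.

9

Comparing a few candidate routes:
H→K→G→J→F: max(9, 7, 7, 5) = 9
H→K→F: max(9, 2) = 9
H→J→F: max(17, 5) = 17
H→J→G→K→F: max(17, 7, 7, 2) = 17
The minimum achievable maximum is 9.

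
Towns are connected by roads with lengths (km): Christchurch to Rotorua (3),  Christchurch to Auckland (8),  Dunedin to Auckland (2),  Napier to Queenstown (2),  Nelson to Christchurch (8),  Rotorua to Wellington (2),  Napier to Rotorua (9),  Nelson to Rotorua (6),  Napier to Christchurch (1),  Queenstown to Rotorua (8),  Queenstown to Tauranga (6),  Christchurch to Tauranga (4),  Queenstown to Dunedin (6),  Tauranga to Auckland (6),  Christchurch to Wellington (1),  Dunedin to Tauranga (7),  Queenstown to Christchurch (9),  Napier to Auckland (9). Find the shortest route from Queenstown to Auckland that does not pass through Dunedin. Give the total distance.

Some routes from Queenstown to Auckland avoiding Dunedin:
Queenstown-Napier-Christchurch-Tauranga-Auckland: 2 + 1 + 4 + 6 = 13
Queenstown-Tauranga-Auckland: 6 + 6 = 12
Queenstown-Napier-Auckland: 2 + 9 = 11
Queenstown-Napier-Christchurch-Auckland: 2 + 1 + 8 = 11
Shortest: 11 km.

11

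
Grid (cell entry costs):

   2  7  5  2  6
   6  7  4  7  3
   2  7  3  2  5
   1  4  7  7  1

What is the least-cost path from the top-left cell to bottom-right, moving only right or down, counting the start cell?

Take r0c0→r1c0→r2c0→r2c1→r2c2→r2c3→r2c4→r3c4 for a total of 2 + 6 + 2 + 7 + 3 + 2 + 5 + 1 = 28.
For comparison, the top-then-right route costs 31.

28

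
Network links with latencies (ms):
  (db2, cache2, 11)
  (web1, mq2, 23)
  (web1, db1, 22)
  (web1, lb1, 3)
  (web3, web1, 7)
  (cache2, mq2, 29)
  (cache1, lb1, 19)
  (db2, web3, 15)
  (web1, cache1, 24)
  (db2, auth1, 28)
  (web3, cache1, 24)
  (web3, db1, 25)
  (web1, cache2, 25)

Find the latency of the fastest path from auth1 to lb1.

53

Comparing a few candidate routes:
auth1-db2-web3-web1-cache1-lb1: 28 + 15 + 7 + 24 + 19 = 93
auth1-db2-web3-cache1-lb1: 28 + 15 + 24 + 19 = 86
auth1-db2-cache2-web1-lb1: 28 + 11 + 25 + 3 = 67
auth1-db2-web3-db1-web1-lb1: 28 + 15 + 25 + 22 + 3 = 93
auth1-db2-web3-web1-lb1: 28 + 15 + 7 + 3 = 53
Shortest: 53 ms.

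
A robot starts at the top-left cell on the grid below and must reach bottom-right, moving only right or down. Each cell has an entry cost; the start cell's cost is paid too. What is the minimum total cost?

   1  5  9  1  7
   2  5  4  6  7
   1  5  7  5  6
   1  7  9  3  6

Cheapest: r0c0 → r1c0 → r2c0 → r2c1 → r2c2 → r2c3 → r3c3 → r3c4
  1 + 2 + 1 + 5 + 7 + 5 + 3 + 6 = 30

30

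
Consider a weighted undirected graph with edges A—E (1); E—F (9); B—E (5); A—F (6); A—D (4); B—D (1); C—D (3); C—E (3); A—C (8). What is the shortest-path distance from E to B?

5

A few of the E→B routes:
E -> C -> A -> D -> B: 3 + 8 + 4 + 1 = 16
E -> A -> C -> D -> B: 1 + 8 + 3 + 1 = 13
E -> A -> D -> B: 1 + 4 + 1 = 6
E -> F -> A -> D -> B: 9 + 6 + 4 + 1 = 20
E -> B: 5
E -> C -> D -> B: 3 + 3 + 1 = 7
The minimum is 5.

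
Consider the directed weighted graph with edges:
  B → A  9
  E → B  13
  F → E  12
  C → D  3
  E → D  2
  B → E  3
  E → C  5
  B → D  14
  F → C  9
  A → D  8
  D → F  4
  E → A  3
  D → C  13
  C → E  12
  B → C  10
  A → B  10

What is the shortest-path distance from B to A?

Some routes from B to A:
B -> C -> E -> A: 10 + 12 + 3 = 25
B -> D -> F -> C -> E -> A: 14 + 4 + 9 + 12 + 3 = 42
B -> E -> A: 3 + 3 = 6
B -> C -> D -> F -> E -> A: 10 + 3 + 4 + 12 + 3 = 32
B -> D -> F -> E -> A: 14 + 4 + 12 + 3 = 33
B -> A: 9
Shortest: 6.

6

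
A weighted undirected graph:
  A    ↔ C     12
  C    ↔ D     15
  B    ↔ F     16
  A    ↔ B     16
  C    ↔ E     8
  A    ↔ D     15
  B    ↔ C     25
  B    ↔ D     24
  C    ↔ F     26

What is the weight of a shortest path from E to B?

33

A few of the E→B routes:
E - C - F - B: 8 + 26 + 16 = 50
E - C - B: 8 + 25 = 33
E - C - A - B: 8 + 12 + 16 = 36
E - C - D - B: 8 + 15 + 24 = 47
Best route has total 33.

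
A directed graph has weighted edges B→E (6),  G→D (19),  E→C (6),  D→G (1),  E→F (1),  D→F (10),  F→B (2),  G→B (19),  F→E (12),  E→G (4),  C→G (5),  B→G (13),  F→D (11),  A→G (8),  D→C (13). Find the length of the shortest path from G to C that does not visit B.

32

Paths from G to C avoiding B:
G - D - F - E - C: 19 + 10 + 12 + 6 = 47
G - D - C: 19 + 13 = 32
Best route has total 32.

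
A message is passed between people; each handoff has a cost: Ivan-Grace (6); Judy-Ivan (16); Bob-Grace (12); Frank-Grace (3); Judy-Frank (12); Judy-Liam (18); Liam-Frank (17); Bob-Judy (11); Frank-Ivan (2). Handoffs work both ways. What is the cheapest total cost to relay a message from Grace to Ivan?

5

Comparing a few candidate routes:
Grace -> Bob -> Judy -> Ivan: 12 + 11 + 16 = 39
Grace -> Bob -> Judy -> Frank -> Ivan: 12 + 11 + 12 + 2 = 37
Grace -> Ivan: 6
Grace -> Frank -> Ivan: 3 + 2 = 5
Grace -> Frank -> Judy -> Ivan: 3 + 12 + 16 = 31
Best route has total 5.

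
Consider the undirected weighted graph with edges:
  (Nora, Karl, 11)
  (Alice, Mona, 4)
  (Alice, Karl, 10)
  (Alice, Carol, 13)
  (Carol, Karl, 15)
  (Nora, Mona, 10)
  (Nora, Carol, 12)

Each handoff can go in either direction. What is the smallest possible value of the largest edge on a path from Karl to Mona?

Paths from Karl to Mona:
Karl-Alice-Mona: max(10, 4) = 10
Karl-Carol-Alice-Mona: max(15, 13, 4) = 15
Karl-Carol-Nora-Mona: max(15, 12, 10) = 15
Karl-Nora-Carol-Alice-Mona: max(11, 12, 13, 4) = 13
Karl-Nora-Mona: max(11, 10) = 11
Karl-Alice-Carol-Nora-Mona: max(10, 13, 12, 10) = 13
The minimum achievable maximum is 10.

10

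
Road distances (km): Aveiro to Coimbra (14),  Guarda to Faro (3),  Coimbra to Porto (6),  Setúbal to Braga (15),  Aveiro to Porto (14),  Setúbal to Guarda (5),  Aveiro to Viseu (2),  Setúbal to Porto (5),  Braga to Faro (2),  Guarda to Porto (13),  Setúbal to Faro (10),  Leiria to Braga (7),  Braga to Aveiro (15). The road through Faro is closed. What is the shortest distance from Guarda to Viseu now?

26

Comparing a few candidate routes:
Guarda→Porto→Aveiro→Viseu: 13 + 14 + 2 = 29
Guarda→Setúbal→Porto→Aveiro→Viseu: 5 + 5 + 14 + 2 = 26
Guarda→Setúbal→Porto→Coimbra→Aveiro→Viseu: 5 + 5 + 6 + 14 + 2 = 32
Guarda→Porto→Coimbra→Aveiro→Viseu: 13 + 6 + 14 + 2 = 35
The minimum is 26 km.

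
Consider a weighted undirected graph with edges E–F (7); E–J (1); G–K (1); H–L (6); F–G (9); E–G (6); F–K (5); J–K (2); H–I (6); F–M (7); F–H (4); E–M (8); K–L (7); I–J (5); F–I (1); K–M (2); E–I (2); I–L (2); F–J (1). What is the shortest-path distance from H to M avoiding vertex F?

A few of the H→M routes:
H→L→I→E→J→K→M: 6 + 2 + 2 + 1 + 2 + 2 = 15
H→I→J→K→M: 6 + 5 + 2 + 2 = 15
H→L→K→M: 6 + 7 + 2 = 15
H→I→E→J→K→M: 6 + 2 + 1 + 2 + 2 = 13
H→I→E→M: 6 + 2 + 8 = 16
Best route has total 13.

13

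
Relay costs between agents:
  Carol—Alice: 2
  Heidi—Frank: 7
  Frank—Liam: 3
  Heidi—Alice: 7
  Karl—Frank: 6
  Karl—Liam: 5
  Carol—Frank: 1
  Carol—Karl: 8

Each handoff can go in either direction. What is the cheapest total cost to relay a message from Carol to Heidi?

Paths from Carol to Heidi:
Carol → Alice → Heidi: 2 + 7 = 9
Carol → Karl → Liam → Frank → Heidi: 8 + 5 + 3 + 7 = 23
Carol → Frank → Heidi: 1 + 7 = 8
Carol → Karl → Frank → Heidi: 8 + 6 + 7 = 21
The minimum is 8.

8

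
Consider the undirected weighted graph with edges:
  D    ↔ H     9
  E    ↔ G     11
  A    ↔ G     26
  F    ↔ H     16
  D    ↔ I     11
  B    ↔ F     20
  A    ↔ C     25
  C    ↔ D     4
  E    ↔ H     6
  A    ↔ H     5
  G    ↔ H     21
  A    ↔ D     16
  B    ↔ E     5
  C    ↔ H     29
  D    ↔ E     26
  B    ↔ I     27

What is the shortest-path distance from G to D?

26

Some routes from G to D:
G-E-D: 11 + 26 = 37
G-H-D: 21 + 9 = 30
G-E-H-A-D: 11 + 6 + 5 + 16 = 38
G-E-H-D: 11 + 6 + 9 = 26
The minimum is 26.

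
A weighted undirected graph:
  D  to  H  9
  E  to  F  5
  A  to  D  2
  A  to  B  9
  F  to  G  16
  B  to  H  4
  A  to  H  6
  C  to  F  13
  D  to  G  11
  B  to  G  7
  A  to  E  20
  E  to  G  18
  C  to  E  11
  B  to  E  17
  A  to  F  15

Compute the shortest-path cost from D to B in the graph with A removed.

A few of the D→B routes:
D-G-B: 11 + 7 = 18
D-H-B: 9 + 4 = 13
D-G-E-B: 11 + 18 + 17 = 46
Best route has total 13.

13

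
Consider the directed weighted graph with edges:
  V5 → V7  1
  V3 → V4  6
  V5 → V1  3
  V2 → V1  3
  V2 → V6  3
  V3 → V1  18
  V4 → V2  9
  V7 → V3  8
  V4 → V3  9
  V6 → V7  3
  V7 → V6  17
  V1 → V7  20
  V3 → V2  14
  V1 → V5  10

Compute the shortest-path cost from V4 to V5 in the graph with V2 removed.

Candidate routes:
V4 - V3 - V1 - V5: 9 + 18 + 10 = 37
The minimum is 37.

37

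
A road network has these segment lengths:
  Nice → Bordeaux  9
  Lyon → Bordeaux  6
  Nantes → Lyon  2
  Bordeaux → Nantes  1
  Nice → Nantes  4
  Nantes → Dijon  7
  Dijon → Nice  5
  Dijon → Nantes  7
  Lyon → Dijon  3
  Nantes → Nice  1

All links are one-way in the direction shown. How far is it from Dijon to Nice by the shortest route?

Paths from Dijon to Nice:
Dijon - Nantes - Nice: 7 + 1 = 8
Dijon - Nice: 5
Best route has total 5.

5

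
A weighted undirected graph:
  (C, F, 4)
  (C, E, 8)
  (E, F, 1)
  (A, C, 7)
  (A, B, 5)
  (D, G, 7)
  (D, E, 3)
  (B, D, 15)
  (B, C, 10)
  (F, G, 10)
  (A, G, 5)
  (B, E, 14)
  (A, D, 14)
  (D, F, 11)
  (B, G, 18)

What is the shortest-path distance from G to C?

Comparing a few candidate routes:
G → A → C: 5 + 7 = 12
G → D → E → C: 7 + 3 + 8 = 18
G → F → C: 10 + 4 = 14
G → D → E → F → C: 7 + 3 + 1 + 4 = 15
The minimum is 12.

12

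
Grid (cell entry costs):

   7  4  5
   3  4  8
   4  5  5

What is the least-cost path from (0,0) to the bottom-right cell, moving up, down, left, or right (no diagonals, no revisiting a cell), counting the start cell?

24

Best path: r0c0 r1c0 r1c1 r2c1 r2c2
Cost: 7 + 3 + 4 + 5 + 5 = 24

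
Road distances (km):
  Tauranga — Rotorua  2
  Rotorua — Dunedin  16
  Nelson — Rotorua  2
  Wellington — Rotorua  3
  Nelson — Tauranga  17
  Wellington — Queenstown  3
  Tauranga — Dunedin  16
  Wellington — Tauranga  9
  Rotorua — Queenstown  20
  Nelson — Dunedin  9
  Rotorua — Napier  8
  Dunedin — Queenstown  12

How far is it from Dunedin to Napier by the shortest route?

19

Comparing a few candidate routes:
Dunedin→Nelson→Rotorua→Napier: 9 + 2 + 8 = 19
Dunedin→Rotorua→Napier: 16 + 8 = 24
Dunedin→Queenstown→Wellington→Rotorua→Napier: 12 + 3 + 3 + 8 = 26
The minimum is 19 km.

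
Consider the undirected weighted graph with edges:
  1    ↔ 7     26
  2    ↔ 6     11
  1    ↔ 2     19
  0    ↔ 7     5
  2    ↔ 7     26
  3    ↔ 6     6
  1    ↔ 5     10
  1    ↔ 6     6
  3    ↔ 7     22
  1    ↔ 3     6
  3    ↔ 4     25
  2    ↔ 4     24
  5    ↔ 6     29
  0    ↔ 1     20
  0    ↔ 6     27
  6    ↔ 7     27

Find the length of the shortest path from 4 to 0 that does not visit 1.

Checking several routes:
4 - 2 - 7 - 0: 24 + 26 + 5 = 55
4 - 3 - 7 - 0: 25 + 22 + 5 = 52
4 - 3 - 6 - 7 - 0: 25 + 6 + 27 + 5 = 63
4 - 2 - 6 - 0: 24 + 11 + 27 = 62
4 - 2 - 6 - 7 - 0: 24 + 11 + 27 + 5 = 67
4 - 3 - 6 - 0: 25 + 6 + 27 = 58
Best route has total 52.

52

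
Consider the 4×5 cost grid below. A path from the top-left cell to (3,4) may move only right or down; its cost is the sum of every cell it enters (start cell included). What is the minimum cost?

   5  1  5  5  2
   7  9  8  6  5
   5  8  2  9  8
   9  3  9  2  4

35

Path r0c0→r0c1→r0c2→r0c3→r0c4→r1c4→r2c4→r3c4: 5 + 1 + 5 + 5 + 2 + 5 + 8 + 4 = 35.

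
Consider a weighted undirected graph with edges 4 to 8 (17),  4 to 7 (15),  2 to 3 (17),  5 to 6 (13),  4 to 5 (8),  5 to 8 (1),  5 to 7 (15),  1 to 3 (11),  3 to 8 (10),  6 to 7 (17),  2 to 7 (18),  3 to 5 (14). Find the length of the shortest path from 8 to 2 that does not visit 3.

34

Checking several routes:
8→5→6→7→2: 1 + 13 + 17 + 18 = 49
8→5→7→2: 1 + 15 + 18 = 34
8→5→4→7→2: 1 + 8 + 15 + 18 = 42
Best route has total 34.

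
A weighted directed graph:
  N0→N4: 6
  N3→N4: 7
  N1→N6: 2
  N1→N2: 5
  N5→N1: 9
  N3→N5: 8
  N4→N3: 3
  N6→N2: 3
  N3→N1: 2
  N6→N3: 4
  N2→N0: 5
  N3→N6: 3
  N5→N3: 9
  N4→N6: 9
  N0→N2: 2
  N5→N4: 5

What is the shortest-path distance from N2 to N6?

Paths from N2 to N6:
N2-N0-N4-N3-N5-N1-N6: 5 + 6 + 3 + 8 + 9 + 2 = 33
N2-N0-N4-N6: 5 + 6 + 9 = 20
N2-N0-N4-N3-N1-N6: 5 + 6 + 3 + 2 + 2 = 18
N2-N0-N4-N3-N6: 5 + 6 + 3 + 3 = 17
The minimum is 17.

17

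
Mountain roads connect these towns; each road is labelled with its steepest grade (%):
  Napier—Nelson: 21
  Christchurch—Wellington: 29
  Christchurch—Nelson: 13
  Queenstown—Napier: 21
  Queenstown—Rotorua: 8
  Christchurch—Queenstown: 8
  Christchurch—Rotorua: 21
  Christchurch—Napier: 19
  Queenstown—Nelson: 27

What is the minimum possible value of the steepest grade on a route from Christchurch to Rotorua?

8

Some routes from Christchurch to Rotorua:
Christchurch-Rotorua: max(21) = 21
Christchurch-Queenstown-Rotorua: max(8, 8) = 8
Christchurch-Napier-Nelson-Queenstown-Rotorua: max(19, 21, 27, 8) = 27
Christchurch-Nelson-Napier-Queenstown-Rotorua: max(13, 21, 21, 8) = 21
Christchurch-Napier-Queenstown-Rotorua: max(19, 21, 8) = 21
The minimum achievable maximum is 8%.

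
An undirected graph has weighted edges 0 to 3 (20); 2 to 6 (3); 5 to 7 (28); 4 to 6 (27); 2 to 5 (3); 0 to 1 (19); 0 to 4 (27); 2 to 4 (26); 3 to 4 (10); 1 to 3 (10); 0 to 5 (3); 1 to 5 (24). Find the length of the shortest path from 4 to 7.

A few of the 4→7 routes:
4-3-0-5-7: 10 + 20 + 3 + 28 = 61
4-2-5-7: 26 + 3 + 28 = 57
4-3-1-0-5-7: 10 + 10 + 19 + 3 + 28 = 70
4-3-1-5-7: 10 + 10 + 24 + 28 = 72
4-0-5-7: 27 + 3 + 28 = 58
4-6-2-5-7: 27 + 3 + 3 + 28 = 61
The minimum is 57.

57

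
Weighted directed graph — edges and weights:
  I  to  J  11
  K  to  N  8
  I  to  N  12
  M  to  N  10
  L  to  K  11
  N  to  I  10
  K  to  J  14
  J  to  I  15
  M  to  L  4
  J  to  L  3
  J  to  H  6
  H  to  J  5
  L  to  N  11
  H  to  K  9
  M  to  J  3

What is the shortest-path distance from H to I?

20

Checking several routes:
H → K → N → I: 9 + 8 + 10 = 27
H → J → I: 5 + 15 = 20
H → K → J → I: 9 + 14 + 15 = 38
H → J → L → K → N → I: 5 + 3 + 11 + 8 + 10 = 37
H → J → L → N → I: 5 + 3 + 11 + 10 = 29
Best route has total 20.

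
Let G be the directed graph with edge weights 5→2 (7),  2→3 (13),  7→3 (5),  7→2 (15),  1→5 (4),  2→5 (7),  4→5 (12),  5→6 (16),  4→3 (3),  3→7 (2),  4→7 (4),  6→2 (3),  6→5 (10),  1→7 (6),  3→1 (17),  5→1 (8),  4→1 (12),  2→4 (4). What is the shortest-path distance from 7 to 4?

19

Paths from 7 to 4:
7→2→4: 15 + 4 = 19
7→3→1→5→6→2→4: 5 + 17 + 4 + 16 + 3 + 4 = 49
7→3→1→5→2→4: 5 + 17 + 4 + 7 + 4 = 37
Shortest: 19.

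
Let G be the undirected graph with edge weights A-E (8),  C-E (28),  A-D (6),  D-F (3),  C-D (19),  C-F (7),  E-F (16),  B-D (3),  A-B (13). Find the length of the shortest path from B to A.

A few of the B→A routes:
B -> D -> C -> F -> E -> A: 3 + 19 + 7 + 16 + 8 = 53
B -> D -> A: 3 + 6 = 9
B -> D -> F -> C -> E -> A: 3 + 3 + 7 + 28 + 8 = 49
B -> A: 13
B -> D -> F -> E -> A: 3 + 3 + 16 + 8 = 30
Shortest: 9.

9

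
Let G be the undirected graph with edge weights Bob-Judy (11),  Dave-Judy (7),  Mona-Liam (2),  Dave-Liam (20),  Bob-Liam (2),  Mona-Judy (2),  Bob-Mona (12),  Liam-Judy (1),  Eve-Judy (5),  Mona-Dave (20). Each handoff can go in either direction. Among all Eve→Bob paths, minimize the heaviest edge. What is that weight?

A few of the Eve→Bob routes:
Eve -> Judy -> Mona -> Bob: max(5, 2, 12) = 12
Eve -> Judy -> Bob: max(5, 11) = 11
Eve -> Judy -> Liam -> Bob: max(5, 1, 2) = 5
Eve -> Judy -> Mona -> Liam -> Bob: max(5, 2, 2, 2) = 5
The minimum achievable maximum is 5.

5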